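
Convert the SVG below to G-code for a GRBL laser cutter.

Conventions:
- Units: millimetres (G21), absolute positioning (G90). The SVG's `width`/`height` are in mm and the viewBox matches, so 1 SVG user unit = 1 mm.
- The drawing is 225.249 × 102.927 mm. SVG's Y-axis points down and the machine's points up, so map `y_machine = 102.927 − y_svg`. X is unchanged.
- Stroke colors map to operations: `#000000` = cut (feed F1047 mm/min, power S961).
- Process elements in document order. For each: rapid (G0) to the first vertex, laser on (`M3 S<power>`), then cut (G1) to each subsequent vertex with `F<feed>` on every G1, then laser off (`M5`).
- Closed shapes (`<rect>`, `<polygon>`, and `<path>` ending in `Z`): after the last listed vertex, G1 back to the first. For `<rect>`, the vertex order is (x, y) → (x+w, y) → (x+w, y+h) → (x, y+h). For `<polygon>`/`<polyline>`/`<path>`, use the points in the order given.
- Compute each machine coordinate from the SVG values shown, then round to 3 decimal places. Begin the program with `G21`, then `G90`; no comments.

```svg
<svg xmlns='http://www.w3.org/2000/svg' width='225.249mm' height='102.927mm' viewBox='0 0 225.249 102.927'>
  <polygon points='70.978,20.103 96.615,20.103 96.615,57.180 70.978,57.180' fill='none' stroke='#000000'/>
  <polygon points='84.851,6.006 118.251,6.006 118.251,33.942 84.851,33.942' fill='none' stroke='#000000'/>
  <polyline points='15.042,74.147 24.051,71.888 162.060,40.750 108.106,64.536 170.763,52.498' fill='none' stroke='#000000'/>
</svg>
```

viewBox `0 0 225.249 102.927` with mm width/height → 1 unit = 1 mm. Flip: y_m = 102.927 − y_svg.

**Shape 1** — `<polygon>` rectangle, stroke `#000000` → cut (S961, F1047). Machine vertices: (70.978,82.824) → (96.615,82.824) → (96.615,45.747) → (70.978,45.747) → (70.978,82.824). Closed: final G1 returns to the first vertex.

**Shape 2** — `<polygon>` rectangle, stroke `#000000` → cut (S961, F1047). Machine vertices: (84.851,96.921) → (118.251,96.921) → (118.251,68.985) → (84.851,68.985) → (84.851,96.921). Closed: final G1 returns to the first vertex.

**Shape 3** — `<polyline>` open polyline, stroke `#000000` → cut (S961, F1047). Machine vertices: (15.042,28.780) → (24.051,31.039) → (162.060,62.177) → (108.106,38.391) → (170.763,50.429). Open path.

G21
G90
G0 X70.978 Y82.824
M3 S961
G1 X96.615 Y82.824 F1047
G1 X96.615 Y45.747 F1047
G1 X70.978 Y45.747 F1047
G1 X70.978 Y82.824 F1047
M5
G0 X84.851 Y96.921
M3 S961
G1 X118.251 Y96.921 F1047
G1 X118.251 Y68.985 F1047
G1 X84.851 Y68.985 F1047
G1 X84.851 Y96.921 F1047
M5
G0 X15.042 Y28.780
M3 S961
G1 X24.051 Y31.039 F1047
G1 X162.060 Y62.177 F1047
G1 X108.106 Y38.391 F1047
G1 X170.763 Y50.429 F1047
M5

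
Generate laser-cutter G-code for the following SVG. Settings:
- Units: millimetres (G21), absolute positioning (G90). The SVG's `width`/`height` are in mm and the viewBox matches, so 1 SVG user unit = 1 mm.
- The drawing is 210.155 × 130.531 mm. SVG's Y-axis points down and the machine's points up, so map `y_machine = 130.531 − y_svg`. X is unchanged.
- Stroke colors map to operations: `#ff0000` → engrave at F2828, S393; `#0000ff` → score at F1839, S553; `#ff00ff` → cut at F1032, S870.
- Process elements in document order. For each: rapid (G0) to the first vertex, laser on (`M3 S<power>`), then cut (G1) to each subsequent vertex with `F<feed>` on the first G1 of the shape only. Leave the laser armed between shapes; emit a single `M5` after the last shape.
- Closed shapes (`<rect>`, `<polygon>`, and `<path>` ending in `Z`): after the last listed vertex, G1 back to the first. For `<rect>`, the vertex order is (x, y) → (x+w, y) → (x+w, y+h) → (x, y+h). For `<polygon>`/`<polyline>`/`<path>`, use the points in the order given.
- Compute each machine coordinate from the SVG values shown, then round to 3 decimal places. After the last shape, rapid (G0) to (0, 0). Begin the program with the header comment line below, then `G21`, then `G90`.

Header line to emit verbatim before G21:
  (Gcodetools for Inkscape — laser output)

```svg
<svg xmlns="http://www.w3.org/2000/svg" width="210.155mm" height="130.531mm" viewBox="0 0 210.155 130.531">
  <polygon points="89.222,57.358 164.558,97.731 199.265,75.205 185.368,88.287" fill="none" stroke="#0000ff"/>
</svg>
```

Since the viewBox matches the mm dimensions, user units are millimetres directly. The only transform is the Y-flip y_m = 130.531 − y_svg.

Shape 1 is a closed polygon drawn with `<polygon>`. Its stroke #0000ff means score at S553, F1839. After flipping Y the toolpath is (89.222,73.173) → (164.558,32.800) → (199.265,55.326) → (185.368,42.244) → (89.222,73.173), returning to the start.

(Gcodetools for Inkscape — laser output)
G21
G90
G0 X89.222 Y73.173
M3 S553
G1 X164.558 Y32.800 F1839
G1 X199.265 Y55.326
G1 X185.368 Y42.244
G1 X89.222 Y73.173
M5
G0 X0.000 Y0.000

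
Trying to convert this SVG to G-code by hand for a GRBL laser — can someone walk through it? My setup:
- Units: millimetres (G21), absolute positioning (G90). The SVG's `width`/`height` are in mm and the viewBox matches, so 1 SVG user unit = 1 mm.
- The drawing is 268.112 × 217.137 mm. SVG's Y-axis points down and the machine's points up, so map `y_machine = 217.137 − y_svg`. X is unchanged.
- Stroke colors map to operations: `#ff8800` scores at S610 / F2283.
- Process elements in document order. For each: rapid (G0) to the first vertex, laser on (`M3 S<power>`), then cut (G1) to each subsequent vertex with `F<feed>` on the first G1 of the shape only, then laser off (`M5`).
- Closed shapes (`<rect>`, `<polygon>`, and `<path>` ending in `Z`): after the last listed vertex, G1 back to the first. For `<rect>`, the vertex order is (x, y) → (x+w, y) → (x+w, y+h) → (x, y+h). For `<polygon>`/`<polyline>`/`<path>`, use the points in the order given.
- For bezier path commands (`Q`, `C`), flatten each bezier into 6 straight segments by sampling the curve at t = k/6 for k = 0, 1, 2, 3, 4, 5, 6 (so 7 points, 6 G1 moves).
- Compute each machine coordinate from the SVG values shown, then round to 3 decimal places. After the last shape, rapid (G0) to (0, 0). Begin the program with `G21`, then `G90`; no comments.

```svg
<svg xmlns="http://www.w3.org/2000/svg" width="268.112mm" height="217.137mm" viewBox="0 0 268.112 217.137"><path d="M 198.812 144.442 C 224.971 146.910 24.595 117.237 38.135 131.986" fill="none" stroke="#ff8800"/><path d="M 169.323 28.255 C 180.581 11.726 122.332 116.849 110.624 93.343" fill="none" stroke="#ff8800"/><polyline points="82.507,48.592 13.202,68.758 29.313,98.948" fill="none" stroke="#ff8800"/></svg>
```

G21
G90
G0 X198.812 Y72.695
M3 S610
G1 X195.053 Y73.785 F2283
G1 X165.772 Y78.105
G1 X123.206 Y83.528
G1 X79.587 Y87.928
G1 X47.152 Y89.178
G1 X38.135 Y85.151
M5
G0 X169.323 Y188.882
M3 S610
G1 X169.697 Y188.168 F2283
G1 X161.710 Y174.130
G1 X148.586 Y153.722
G1 X133.548 Y133.895
G1 X119.819 Y121.601
G1 X110.624 Y123.794
M5
G0 X82.507 Y168.545
M3 S610
G1 X13.202 Y148.379 F2283
G1 X29.313 Y118.189
M5
G0 X0.000 Y0.000

1 u = 1 mm; y_m = 217.137 − y.

[1] `<path>` cubic bezier, #ff8800→score S610 F2283: (198.812,72.695) → (195.053,73.785) → (165.772,78.105) → (123.206,83.528) → (79.587,87.928) → (47.152,89.178) → (38.135,85.151)

[2] `<path>` cubic bezier, #ff8800→score S610 F2283: (169.323,188.882) → (169.697,188.168) → (161.710,174.130) → (148.586,153.722) → (133.548,133.895) → (119.819,121.601) → (110.624,123.794)

[3] `<polyline>` open polyline, #ff8800→score S610 F2283: (82.507,168.545) → (13.202,148.379) → (29.313,118.189)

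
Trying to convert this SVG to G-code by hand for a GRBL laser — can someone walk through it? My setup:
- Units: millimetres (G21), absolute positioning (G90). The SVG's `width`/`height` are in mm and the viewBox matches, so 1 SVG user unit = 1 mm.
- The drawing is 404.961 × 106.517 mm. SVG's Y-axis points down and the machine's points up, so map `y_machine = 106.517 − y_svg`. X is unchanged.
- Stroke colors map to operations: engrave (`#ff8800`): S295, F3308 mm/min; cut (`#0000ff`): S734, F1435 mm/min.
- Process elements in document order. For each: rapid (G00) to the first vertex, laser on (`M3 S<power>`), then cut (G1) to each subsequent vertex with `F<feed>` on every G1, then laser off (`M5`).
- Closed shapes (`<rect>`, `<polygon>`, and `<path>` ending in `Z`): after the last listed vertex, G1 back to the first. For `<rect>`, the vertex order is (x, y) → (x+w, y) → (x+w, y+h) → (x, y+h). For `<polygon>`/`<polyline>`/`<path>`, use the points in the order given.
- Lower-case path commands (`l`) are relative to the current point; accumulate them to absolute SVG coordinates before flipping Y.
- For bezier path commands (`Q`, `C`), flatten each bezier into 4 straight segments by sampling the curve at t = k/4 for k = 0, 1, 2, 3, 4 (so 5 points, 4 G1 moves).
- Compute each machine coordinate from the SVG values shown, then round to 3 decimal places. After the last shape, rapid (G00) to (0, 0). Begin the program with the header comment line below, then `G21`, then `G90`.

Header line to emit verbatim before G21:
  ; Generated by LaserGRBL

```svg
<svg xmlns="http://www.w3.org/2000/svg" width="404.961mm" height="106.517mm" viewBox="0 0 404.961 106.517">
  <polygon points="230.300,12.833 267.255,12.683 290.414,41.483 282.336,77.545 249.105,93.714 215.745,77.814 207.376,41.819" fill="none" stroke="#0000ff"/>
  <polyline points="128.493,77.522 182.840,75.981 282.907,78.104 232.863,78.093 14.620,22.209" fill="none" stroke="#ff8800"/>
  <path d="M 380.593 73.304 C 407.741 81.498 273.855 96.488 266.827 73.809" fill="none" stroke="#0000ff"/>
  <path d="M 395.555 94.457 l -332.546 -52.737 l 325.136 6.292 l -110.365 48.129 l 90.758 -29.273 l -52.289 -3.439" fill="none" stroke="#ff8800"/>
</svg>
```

1 u = 1 mm; y_m = 106.517 − y.

[1] `<polygon>` regular polygon, #0000ff→cut S734 F1435: (230.300,93.684) → (267.255,93.834) → (290.414,65.034) → (282.336,28.972) → (249.105,12.803) → (215.745,28.703) → (207.376,64.698) → (230.300,93.684) (closed)

[2] `<polyline>` open polyline, #ff8800→engrave S295 F3308: (128.493,28.995) → (182.840,30.536) → (282.907,28.413) → (232.863,28.424) → (14.620,84.308)

[3] `<path>` cubic bezier, #0000ff→cut S734 F1435: (380.593,33.213) → (375.258,26.488) → (336.526,21.383) → (291.386,22.067) → (266.827,32.708)

[4] `<path>` open polyline, #ff8800→engrave S295 F3308: (395.555,12.060) → (63.009,64.797) → (388.145,58.505) → (277.780,10.376) → (368.538,39.649) → (316.249,43.088)

; Generated by LaserGRBL
G21
G90
G00 X230.300 Y93.684
M3 S734
G1 X267.255 Y93.834 F1435
G1 X290.414 Y65.034 F1435
G1 X282.336 Y28.972 F1435
G1 X249.105 Y12.803 F1435
G1 X215.745 Y28.703 F1435
G1 X207.376 Y64.698 F1435
G1 X230.300 Y93.684 F1435
M5
G00 X128.493 Y28.995
M3 S295
G1 X182.840 Y30.536 F3308
G1 X282.907 Y28.413 F3308
G1 X232.863 Y28.424 F3308
G1 X14.620 Y84.308 F3308
M5
G00 X380.593 Y33.213
M3 S734
G1 X375.258 Y26.488 F1435
G1 X336.526 Y21.383 F1435
G1 X291.386 Y22.067 F1435
G1 X266.827 Y32.708 F1435
M5
G00 X395.555 Y12.060
M3 S295
G1 X63.009 Y64.797 F3308
G1 X388.145 Y58.505 F3308
G1 X277.780 Y10.376 F3308
G1 X368.538 Y39.649 F3308
G1 X316.249 Y43.088 F3308
M5
G00 X0.000 Y0.000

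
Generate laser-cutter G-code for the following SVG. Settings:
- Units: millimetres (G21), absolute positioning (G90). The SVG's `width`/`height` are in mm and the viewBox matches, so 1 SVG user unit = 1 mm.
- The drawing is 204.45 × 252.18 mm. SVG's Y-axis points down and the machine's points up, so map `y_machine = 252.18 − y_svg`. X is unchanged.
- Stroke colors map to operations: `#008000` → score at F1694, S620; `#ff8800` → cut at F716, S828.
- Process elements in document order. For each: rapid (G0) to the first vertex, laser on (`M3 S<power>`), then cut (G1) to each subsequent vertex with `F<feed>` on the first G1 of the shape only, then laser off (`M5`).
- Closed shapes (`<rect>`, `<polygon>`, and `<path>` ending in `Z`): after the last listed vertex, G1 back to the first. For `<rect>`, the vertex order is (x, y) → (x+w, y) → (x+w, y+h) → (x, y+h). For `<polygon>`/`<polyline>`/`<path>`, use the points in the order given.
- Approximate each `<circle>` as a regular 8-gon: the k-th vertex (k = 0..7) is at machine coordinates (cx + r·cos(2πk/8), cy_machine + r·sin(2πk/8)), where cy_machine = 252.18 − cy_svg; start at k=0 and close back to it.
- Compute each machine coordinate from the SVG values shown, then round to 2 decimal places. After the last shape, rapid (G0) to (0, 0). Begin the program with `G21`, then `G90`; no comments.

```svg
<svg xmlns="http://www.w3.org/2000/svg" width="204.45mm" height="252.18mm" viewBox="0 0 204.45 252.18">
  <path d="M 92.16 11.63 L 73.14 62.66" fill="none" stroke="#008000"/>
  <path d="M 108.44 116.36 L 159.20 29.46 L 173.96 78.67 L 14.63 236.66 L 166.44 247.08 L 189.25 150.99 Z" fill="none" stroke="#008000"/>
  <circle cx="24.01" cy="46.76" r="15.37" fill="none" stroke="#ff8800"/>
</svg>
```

G21
G90
G0 X92.16 Y240.55
M3 S620
G1 X73.14 Y189.52 F1694
M5
G0 X108.44 Y135.82
M3 S620
G1 X159.20 Y222.72 F1694
G1 X173.96 Y173.51
G1 X14.63 Y15.52
G1 X166.44 Y5.10
G1 X189.25 Y101.19
G1 X108.44 Y135.82
M5
G0 X39.38 Y205.42
M3 S828
G1 X34.88 Y216.29 F716
G1 X24.01 Y220.79
G1 X13.14 Y216.29
G1 X8.64 Y205.42
G1 X13.14 Y194.55
G1 X24.01 Y190.05
G1 X34.88 Y194.55
G1 X39.38 Y205.42
M5
G0 X0.00 Y0.00

viewBox `0 0 204.45 252.18` with mm width/height → 1 unit = 1 mm. Flip: y_m = 252.18 − y_svg.

**Shape 1** — `<path>` line segment, stroke `#008000` → score (S620, F1694). Machine vertices: (92.16,240.55) → (73.14,189.52). Open path.

**Shape 2** — `<path>` closed polygon, stroke `#008000` → score (S620, F1694). Machine vertices: (108.44,135.82) → (159.20,222.72) → (173.96,173.51) → (14.63,15.52) → (166.44,5.10) → (189.25,101.19) → (108.44,135.82). Closed: final G1 returns to the first vertex.

**Shape 3** — `<circle>` circle, stroke `#ff8800` → cut (S828, F716). Machine vertices: (39.38,205.42) → (34.88,216.29) → (24.01,220.79) → (13.14,216.29) → (8.64,205.42) → (13.14,194.55) → (24.01,190.05) → (34.88,194.55) → (39.38,205.42). Closed: final G1 returns to the first vertex.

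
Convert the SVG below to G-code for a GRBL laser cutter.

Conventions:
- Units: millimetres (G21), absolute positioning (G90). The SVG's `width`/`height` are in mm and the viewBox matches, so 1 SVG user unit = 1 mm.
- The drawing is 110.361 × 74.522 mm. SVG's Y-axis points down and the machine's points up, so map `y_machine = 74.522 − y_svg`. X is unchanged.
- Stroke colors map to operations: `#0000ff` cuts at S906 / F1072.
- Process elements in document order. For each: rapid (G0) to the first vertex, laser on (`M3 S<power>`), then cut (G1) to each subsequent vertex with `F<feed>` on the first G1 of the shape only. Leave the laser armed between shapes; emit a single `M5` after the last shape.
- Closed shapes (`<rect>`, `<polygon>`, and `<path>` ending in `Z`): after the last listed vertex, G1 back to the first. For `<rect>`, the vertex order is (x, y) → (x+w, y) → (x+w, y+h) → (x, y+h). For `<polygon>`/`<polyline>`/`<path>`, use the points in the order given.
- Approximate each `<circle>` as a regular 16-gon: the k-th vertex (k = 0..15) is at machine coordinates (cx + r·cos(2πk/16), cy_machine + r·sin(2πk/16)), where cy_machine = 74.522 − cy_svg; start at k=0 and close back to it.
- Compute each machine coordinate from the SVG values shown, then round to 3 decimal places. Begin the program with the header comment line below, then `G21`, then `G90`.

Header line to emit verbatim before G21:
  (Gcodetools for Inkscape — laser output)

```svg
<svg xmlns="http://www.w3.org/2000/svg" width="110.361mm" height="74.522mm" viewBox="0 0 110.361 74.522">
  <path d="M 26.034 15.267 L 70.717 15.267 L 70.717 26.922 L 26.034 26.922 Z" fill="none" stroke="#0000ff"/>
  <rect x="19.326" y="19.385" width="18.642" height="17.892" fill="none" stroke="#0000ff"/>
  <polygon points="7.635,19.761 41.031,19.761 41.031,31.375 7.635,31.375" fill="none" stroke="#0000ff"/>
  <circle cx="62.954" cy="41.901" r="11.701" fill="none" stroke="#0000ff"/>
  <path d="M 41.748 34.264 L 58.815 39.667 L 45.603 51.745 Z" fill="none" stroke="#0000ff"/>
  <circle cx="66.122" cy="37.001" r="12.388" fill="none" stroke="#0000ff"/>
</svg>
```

Since the viewBox matches the mm dimensions, user units are millimetres directly. The only transform is the Y-flip y_m = 74.522 − y_svg.

Shape 1 is a rectangle drawn with `<path>`. Its stroke #0000ff means cut at S906, F1072. After flipping Y the toolpath is (26.034,59.255) → (70.717,59.255) → (70.717,47.600) → (26.034,47.600) → (26.034,59.255), returning to the start.

Shape 2 is a rectangle drawn with `<rect>`. Its stroke #0000ff means cut at S906, F1072. After flipping Y the toolpath is (19.326,55.137) → (37.968,55.137) → (37.968,37.245) → (19.326,37.245) → (19.326,55.137), returning to the start.

Shape 3 is a rectangle drawn with `<polygon>`. Its stroke #0000ff means cut at S906, F1072. After flipping Y the toolpath is (7.635,54.761) → (41.031,54.761) → (41.031,43.147) → (7.635,43.147) → (7.635,54.761), returning to the start.

Shape 4 is a circle drawn with `<circle>`. Its stroke #0000ff means cut at S906, F1072. After flipping Y the toolpath is (74.655,32.621) → (73.764,37.099) → (71.228,40.895) → (67.432,43.431) → (62.954,44.322) → (58.476,43.431) → (54.680,40.895) → (52.144,37.099) → (51.253,32.621) → (52.144,28.143) → (54.680,24.347) → (58.476,21.811) → (62.954,20.920) → (67.432,21.811) → (71.228,24.347) → (73.764,28.143) → (74.655,32.621), returning to the start.

Shape 5 is a regular polygon drawn with `<path>`. Its stroke #0000ff means cut at S906, F1072. After flipping Y the toolpath is (41.748,40.258) → (58.815,34.855) → (45.603,22.777) → (41.748,40.258), returning to the start.

Shape 6 is a circle drawn with `<circle>`. Its stroke #0000ff means cut at S906, F1072. After flipping Y the toolpath is (78.510,37.521) → (77.567,42.262) → (74.882,46.281) → (70.863,48.966) → (66.122,49.909) → (61.381,48.966) → (57.362,46.281) → (54.677,42.262) → (53.734,37.521) → (54.677,32.780) → (57.362,28.761) → (61.381,26.076) → (66.122,25.133) → (70.863,26.076) → (74.882,28.761) → (77.567,32.780) → (78.510,37.521), returning to the start.

(Gcodetools for Inkscape — laser output)
G21
G90
G0 X26.034 Y59.255
M3 S906
G1 X70.717 Y59.255 F1072
G1 X70.717 Y47.600
G1 X26.034 Y47.600
G1 X26.034 Y59.255
G0 X19.326 Y55.137
M3 S906
G1 X37.968 Y55.137 F1072
G1 X37.968 Y37.245
G1 X19.326 Y37.245
G1 X19.326 Y55.137
G0 X7.635 Y54.761
M3 S906
G1 X41.031 Y54.761 F1072
G1 X41.031 Y43.147
G1 X7.635 Y43.147
G1 X7.635 Y54.761
G0 X74.655 Y32.621
M3 S906
G1 X73.764 Y37.099 F1072
G1 X71.228 Y40.895
G1 X67.432 Y43.431
G1 X62.954 Y44.322
G1 X58.476 Y43.431
G1 X54.680 Y40.895
G1 X52.144 Y37.099
G1 X51.253 Y32.621
G1 X52.144 Y28.143
G1 X54.680 Y24.347
G1 X58.476 Y21.811
G1 X62.954 Y20.920
G1 X67.432 Y21.811
G1 X71.228 Y24.347
G1 X73.764 Y28.143
G1 X74.655 Y32.621
G0 X41.748 Y40.258
M3 S906
G1 X58.815 Y34.855 F1072
G1 X45.603 Y22.777
G1 X41.748 Y40.258
G0 X78.510 Y37.521
M3 S906
G1 X77.567 Y42.262 F1072
G1 X74.882 Y46.281
G1 X70.863 Y48.966
G1 X66.122 Y49.909
G1 X61.381 Y48.966
G1 X57.362 Y46.281
G1 X54.677 Y42.262
G1 X53.734 Y37.521
G1 X54.677 Y32.780
G1 X57.362 Y28.761
G1 X61.381 Y26.076
G1 X66.122 Y25.133
G1 X70.863 Y26.076
G1 X74.882 Y28.761
G1 X77.567 Y32.780
G1 X78.510 Y37.521
M5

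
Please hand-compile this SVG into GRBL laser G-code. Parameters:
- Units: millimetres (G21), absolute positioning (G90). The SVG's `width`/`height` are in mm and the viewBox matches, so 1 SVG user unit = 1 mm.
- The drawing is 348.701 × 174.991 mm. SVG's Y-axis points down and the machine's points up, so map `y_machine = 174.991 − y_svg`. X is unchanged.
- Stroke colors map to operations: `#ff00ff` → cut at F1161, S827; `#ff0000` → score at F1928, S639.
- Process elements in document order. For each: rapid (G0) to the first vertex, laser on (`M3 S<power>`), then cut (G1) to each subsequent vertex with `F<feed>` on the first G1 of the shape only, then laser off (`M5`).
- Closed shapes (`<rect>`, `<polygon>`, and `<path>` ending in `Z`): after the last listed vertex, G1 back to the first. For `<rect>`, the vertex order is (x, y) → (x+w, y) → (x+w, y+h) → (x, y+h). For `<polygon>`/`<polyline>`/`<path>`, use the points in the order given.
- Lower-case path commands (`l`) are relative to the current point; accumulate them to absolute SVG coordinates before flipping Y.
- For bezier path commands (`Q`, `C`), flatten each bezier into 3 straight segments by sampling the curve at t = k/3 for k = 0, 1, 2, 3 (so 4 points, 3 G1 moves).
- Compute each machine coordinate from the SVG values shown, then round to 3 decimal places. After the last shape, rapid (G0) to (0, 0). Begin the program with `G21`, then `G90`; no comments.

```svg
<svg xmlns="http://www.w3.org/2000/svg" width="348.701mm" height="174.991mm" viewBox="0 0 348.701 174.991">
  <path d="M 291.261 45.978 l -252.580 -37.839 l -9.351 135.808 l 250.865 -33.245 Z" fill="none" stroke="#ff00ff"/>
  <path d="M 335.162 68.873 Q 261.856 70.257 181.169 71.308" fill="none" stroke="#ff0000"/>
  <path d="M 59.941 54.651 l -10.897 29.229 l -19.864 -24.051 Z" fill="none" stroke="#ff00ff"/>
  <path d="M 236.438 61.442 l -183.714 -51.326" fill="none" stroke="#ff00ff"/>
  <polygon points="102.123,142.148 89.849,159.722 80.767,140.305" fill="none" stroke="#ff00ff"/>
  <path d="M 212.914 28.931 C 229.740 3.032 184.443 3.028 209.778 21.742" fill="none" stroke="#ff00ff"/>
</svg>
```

G21
G90
G0 X291.261 Y129.013
M3 S827
G1 X38.681 Y166.852 F1161
G1 X29.330 Y31.044
G1 X280.195 Y64.289
G1 X291.261 Y129.013
M5
G0 X335.162 Y106.118
M3 S639
G1 X285.471 Y105.232 F1928
G1 X234.140 Y104.421
G1 X181.169 Y103.683
M5
G0 X59.941 Y120.340
M3 S827
G1 X49.044 Y91.111 F1161
G1 X29.180 Y115.162
G1 X59.941 Y120.340
M5
G0 X236.438 Y113.549
M3 S827
G1 X52.724 Y164.875 F1161
M5
G0 X102.123 Y32.843
M3 S827
G1 X89.849 Y15.269 F1161
G1 X80.767 Y34.686
G1 X102.123 Y32.843
M5
G0 X212.914 Y146.060
M3 S827
G1 X213.949 Y163.593 F1161
G1 X203.070 Y165.458
G1 X209.778 Y153.249
M5
G0 X0.000 Y0.000

viewBox `0 0 348.701 174.991` with mm width/height → 1 unit = 1 mm. Flip: y_m = 174.991 − y_svg.

**Shape 1** — `<path>` closed polygon, stroke `#ff00ff` → cut (S827, F1161). Machine vertices: (291.261,129.013) → (38.681,166.852) → (29.330,31.044) → (280.195,64.289) → (291.261,129.013). Closed: final G1 returns to the first vertex.

**Shape 2** — `<path>` quadratic bezier, stroke `#ff0000` → score (S639, F1928). Control points (SVG): P0=(335.162,68.873), P1=(261.856,70.257), P2=(181.169,71.308); sampled at t=k/3. Machine vertices: (335.162,106.118) → (285.471,105.232) → (234.140,104.421) → (181.169,103.683). Open path.

**Shape 3** — `<path>` regular polygon, stroke `#ff00ff` → cut (S827, F1161). Machine vertices: (59.941,120.340) → (49.044,91.111) → (29.180,115.162) → (59.941,120.340). Closed: final G1 returns to the first vertex.

**Shape 4** — `<path>` line segment, stroke `#ff00ff` → cut (S827, F1161). Machine vertices: (236.438,113.549) → (52.724,164.875). Open path.

**Shape 5** — `<polygon>` regular polygon, stroke `#ff00ff` → cut (S827, F1161). Machine vertices: (102.123,32.843) → (89.849,15.269) → (80.767,34.686) → (102.123,32.843). Closed: final G1 returns to the first vertex.

**Shape 6** — `<path>` cubic bezier, stroke `#ff00ff` → cut (S827, F1161). Control points (SVG): P0=(212.914,28.931), P1=(229.740,3.032), P2=(184.443,3.028), P3=(209.778,21.742); sampled at t=k/3. Machine vertices: (212.914,146.060) → (213.949,163.593) → (203.070,165.458) → (209.778,153.249). Open path.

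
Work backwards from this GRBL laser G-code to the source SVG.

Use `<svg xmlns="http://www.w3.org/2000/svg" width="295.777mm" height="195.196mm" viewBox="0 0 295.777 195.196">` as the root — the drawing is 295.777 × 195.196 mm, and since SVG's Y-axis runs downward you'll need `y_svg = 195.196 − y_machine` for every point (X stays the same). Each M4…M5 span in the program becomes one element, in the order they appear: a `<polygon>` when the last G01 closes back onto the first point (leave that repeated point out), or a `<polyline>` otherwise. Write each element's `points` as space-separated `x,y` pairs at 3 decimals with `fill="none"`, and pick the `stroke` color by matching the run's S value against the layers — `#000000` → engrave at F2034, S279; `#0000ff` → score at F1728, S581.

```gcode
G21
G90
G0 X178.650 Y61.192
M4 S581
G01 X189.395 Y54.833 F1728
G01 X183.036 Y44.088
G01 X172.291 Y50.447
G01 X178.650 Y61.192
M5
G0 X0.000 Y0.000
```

Each laser-on run becomes one SVG element. Flip Y back into SVG space with y_svg = 195.196 − y_machine. Every run uses S581, so all elements get stroke `#0000ff` (score).

Run 1: The run returns to its start, so emit a `<polygon>` with points (Y-flipped): 178.650,134.004 189.395,140.363 183.036,151.108 172.291,144.749.

<svg xmlns="http://www.w3.org/2000/svg" width="295.777mm" height="195.196mm" viewBox="0 0 295.777 195.196">
  <polygon points="178.650,134.004 189.395,140.363 183.036,151.108 172.291,144.749" fill="none" stroke="#0000ff"/>
</svg>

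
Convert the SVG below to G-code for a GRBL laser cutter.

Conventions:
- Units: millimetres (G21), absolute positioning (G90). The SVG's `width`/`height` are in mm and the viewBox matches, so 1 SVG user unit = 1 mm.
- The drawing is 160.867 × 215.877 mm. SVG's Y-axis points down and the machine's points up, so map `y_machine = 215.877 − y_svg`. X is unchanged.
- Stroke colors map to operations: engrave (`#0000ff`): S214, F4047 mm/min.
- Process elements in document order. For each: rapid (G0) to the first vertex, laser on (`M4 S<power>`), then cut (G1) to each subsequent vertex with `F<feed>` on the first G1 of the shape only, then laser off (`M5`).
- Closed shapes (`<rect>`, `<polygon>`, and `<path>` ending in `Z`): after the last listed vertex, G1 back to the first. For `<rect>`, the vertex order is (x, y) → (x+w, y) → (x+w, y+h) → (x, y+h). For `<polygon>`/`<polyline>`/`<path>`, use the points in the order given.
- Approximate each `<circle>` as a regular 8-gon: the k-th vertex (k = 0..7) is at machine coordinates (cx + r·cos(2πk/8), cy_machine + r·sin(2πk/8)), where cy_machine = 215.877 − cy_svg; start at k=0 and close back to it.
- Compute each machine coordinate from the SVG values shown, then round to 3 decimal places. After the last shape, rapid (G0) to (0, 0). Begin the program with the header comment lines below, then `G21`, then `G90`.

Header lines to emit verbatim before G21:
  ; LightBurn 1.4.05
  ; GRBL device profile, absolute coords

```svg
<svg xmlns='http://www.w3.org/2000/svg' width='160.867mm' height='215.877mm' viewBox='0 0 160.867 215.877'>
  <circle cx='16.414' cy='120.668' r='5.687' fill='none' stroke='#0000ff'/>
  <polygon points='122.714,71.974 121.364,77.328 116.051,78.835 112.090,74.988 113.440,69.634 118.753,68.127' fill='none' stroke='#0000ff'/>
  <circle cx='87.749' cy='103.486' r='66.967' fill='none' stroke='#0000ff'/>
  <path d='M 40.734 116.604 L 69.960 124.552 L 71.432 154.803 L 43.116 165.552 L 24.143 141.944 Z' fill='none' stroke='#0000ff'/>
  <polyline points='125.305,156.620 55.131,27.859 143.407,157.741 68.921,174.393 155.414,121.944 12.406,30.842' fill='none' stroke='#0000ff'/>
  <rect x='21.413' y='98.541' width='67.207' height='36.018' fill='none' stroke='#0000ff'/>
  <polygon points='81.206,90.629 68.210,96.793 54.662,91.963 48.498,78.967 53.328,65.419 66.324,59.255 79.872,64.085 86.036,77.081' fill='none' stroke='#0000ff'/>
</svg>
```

; LightBurn 1.4.05
; GRBL device profile, absolute coords
G21
G90
G0 X22.101 Y95.209
M4 S214
G1 X20.435 Y99.230 F4047
G1 X16.414 Y100.896
G1 X12.393 Y99.230
G1 X10.727 Y95.209
G1 X12.393 Y91.188
G1 X16.414 Y89.522
G1 X20.435 Y91.188
G1 X22.101 Y95.209
M5
G0 X122.714 Y143.903
M4 S214
G1 X121.364 Y138.549 F4047
G1 X116.051 Y137.042
G1 X112.090 Y140.889
G1 X113.440 Y146.243
G1 X118.753 Y147.750
G1 X122.714 Y143.903
M5
G0 X154.716 Y112.391
M4 S214
G1 X135.102 Y159.744 F4047
G1 X87.749 Y179.358
G1 X40.396 Y159.744
G1 X20.782 Y112.391
G1 X40.396 Y65.038
G1 X87.749 Y45.424
G1 X135.102 Y65.038
G1 X154.716 Y112.391
M5
G0 X40.734 Y99.273
M4 S214
G1 X69.960 Y91.325 F4047
G1 X71.432 Y61.074
G1 X43.116 Y50.325
G1 X24.143 Y73.933
G1 X40.734 Y99.273
M5
G0 X125.305 Y59.257
M4 S214
G1 X55.131 Y188.018 F4047
G1 X143.407 Y58.136
G1 X68.921 Y41.484
G1 X155.414 Y93.933
G1 X12.406 Y185.035
M5
G0 X21.413 Y117.336
M4 S214
G1 X88.620 Y117.336 F4047
G1 X88.620 Y81.318
G1 X21.413 Y81.318
G1 X21.413 Y117.336
M5
G0 X81.206 Y125.248
M4 S214
G1 X68.210 Y119.084 F4047
G1 X54.662 Y123.914
G1 X48.498 Y136.910
G1 X53.328 Y150.458
G1 X66.324 Y156.622
G1 X79.872 Y151.792
G1 X86.036 Y138.796
G1 X81.206 Y125.248
M5
G0 X0.000 Y0.000

viewBox `0 0 160.867 215.877` with mm width/height → 1 unit = 1 mm. Flip: y_m = 215.877 − y_svg.

**Shape 1** — `<circle>` circle, stroke `#0000ff` → engrave (S214, F4047). Machine vertices: (22.101,95.209) → (20.435,99.230) → (16.414,100.896) → (12.393,99.230) → (10.727,95.209) → (12.393,91.188) → (16.414,89.522) → (20.435,91.188) → (22.101,95.209). Closed: final G1 returns to the first vertex.

**Shape 2** — `<polygon>` regular polygon, stroke `#0000ff` → engrave (S214, F4047). Machine vertices: (122.714,143.903) → (121.364,138.549) → (116.051,137.042) → (112.090,140.889) → (113.440,146.243) → (118.753,147.750) → (122.714,143.903). Closed: final G1 returns to the first vertex.

**Shape 3** — `<circle>` circle, stroke `#0000ff` → engrave (S214, F4047). Machine vertices: (154.716,112.391) → (135.102,159.744) → (87.749,179.358) → (40.396,159.744) → (20.782,112.391) → (40.396,65.038) → (87.749,45.424) → (135.102,65.038) → (154.716,112.391). Closed: final G1 returns to the first vertex.

**Shape 4** — `<path>` regular polygon, stroke `#0000ff` → engrave (S214, F4047). Machine vertices: (40.734,99.273) → (69.960,91.325) → (71.432,61.074) → (43.116,50.325) → (24.143,73.933) → (40.734,99.273). Closed: final G1 returns to the first vertex.

**Shape 5** — `<polyline>` open polyline, stroke `#0000ff` → engrave (S214, F4047). Machine vertices: (125.305,59.257) → (55.131,188.018) → (143.407,58.136) → (68.921,41.484) → (155.414,93.933) → (12.406,185.035). Open path.

**Shape 6** — `<rect>` rectangle, stroke `#0000ff` → engrave (S214, F4047). Machine vertices: (21.413,117.336) → (88.620,117.336) → (88.620,81.318) → (21.413,81.318) → (21.413,117.336). Closed: final G1 returns to the first vertex.

**Shape 7** — `<polygon>` regular polygon, stroke `#0000ff` → engrave (S214, F4047). Machine vertices: (81.206,125.248) → (68.210,119.084) → (54.662,123.914) → (48.498,136.910) → (53.328,150.458) → (66.324,156.622) → (79.872,151.792) → (86.036,138.796) → (81.206,125.248). Closed: final G1 returns to the first vertex.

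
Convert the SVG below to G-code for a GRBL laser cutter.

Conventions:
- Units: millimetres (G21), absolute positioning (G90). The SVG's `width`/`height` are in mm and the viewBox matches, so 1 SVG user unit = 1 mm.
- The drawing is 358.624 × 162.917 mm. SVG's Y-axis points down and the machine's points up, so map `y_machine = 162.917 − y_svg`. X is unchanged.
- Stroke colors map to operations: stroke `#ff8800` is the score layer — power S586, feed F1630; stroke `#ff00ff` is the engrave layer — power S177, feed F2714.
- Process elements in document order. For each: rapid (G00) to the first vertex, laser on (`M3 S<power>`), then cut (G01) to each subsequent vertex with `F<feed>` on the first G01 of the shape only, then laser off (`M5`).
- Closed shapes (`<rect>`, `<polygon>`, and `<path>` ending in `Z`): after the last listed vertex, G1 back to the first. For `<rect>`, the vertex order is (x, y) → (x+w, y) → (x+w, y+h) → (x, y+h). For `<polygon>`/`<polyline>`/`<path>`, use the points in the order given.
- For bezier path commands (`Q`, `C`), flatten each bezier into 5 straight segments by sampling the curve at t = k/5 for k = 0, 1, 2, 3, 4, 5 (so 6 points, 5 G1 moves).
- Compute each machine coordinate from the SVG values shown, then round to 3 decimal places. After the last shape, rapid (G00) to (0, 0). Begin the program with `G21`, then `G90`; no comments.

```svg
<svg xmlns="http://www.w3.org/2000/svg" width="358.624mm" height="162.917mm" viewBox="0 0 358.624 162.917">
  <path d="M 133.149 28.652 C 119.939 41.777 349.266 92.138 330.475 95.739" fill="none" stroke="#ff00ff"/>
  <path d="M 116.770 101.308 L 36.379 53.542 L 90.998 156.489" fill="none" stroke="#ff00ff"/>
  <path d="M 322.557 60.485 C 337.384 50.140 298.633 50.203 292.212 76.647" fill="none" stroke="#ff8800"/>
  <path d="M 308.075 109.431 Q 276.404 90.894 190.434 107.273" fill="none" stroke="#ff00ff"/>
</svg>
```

1 u = 1 mm; y_m = 162.917 − y.

[1] `<path>` cubic bezier, #ff00ff→engrave S177 F2714: (133.149,134.265) → (150.402,122.594) → (202.313,106.017) → (265.329,88.568) → (315.901,74.278) → (330.475,67.178)

[2] `<path>` open polyline, #ff00ff→engrave S177 F2714: (116.770,61.609) → (36.379,109.375) → (90.998,6.428)

[3] `<path>` cubic bezier, #ff8800→score S586 F1630: (322.557,102.432) → (325.711,107.262) → (320.130,108.828) → (309.937,106.362) → (299.257,99.098) → (292.212,86.270)

[4] `<path>` quadratic bezier, #ff00ff→engrave S177 F2714: (308.075,53.486) → (293.235,59.504) → (274.050,62.729) → (250.522,63.161) → (222.650,60.799) → (190.434,55.644)

G21
G90
G00 X133.149 Y134.265
M3 S177
G01 X150.402 Y122.594 F2714
G01 X202.313 Y106.017
G01 X265.329 Y88.568
G01 X315.901 Y74.278
G01 X330.475 Y67.178
M5
G00 X116.770 Y61.609
M3 S177
G01 X36.379 Y109.375 F2714
G01 X90.998 Y6.428
M5
G00 X322.557 Y102.432
M3 S586
G01 X325.711 Y107.262 F1630
G01 X320.130 Y108.828
G01 X309.937 Y106.362
G01 X299.257 Y99.098
G01 X292.212 Y86.270
M5
G00 X308.075 Y53.486
M3 S177
G01 X293.235 Y59.504 F2714
G01 X274.050 Y62.729
G01 X250.522 Y63.161
G01 X222.650 Y60.799
G01 X190.434 Y55.644
M5
G00 X0.000 Y0.000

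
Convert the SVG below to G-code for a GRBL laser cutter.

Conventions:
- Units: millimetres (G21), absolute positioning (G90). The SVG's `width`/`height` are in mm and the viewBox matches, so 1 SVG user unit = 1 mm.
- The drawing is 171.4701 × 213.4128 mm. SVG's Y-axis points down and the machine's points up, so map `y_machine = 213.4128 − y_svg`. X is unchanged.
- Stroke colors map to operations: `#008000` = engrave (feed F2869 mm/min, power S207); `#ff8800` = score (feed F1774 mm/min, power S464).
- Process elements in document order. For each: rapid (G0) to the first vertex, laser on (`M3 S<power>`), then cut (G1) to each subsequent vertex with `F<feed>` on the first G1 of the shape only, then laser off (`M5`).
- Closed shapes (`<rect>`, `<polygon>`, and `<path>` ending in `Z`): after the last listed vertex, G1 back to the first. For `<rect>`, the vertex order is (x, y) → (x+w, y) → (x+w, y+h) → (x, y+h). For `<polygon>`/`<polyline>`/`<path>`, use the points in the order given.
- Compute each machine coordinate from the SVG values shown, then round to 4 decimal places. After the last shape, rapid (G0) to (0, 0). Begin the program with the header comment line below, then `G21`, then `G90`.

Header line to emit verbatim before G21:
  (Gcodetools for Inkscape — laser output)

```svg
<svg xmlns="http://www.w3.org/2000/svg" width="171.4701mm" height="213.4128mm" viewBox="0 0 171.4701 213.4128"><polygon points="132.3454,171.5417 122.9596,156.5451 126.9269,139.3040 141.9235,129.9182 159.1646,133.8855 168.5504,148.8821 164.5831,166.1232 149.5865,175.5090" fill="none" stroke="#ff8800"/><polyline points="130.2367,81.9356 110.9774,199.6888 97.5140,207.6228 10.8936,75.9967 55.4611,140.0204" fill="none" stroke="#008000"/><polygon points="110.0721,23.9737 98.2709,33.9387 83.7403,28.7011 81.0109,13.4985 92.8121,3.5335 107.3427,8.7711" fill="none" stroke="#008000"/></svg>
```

(Gcodetools for Inkscape — laser output)
G21
G90
G0 X132.3454 Y41.8711
M3 S464
G1 X122.9596 Y56.8677 F1774
G1 X126.9269 Y74.1088
G1 X141.9235 Y83.4946
G1 X159.1646 Y79.5273
G1 X168.5504 Y64.5307
G1 X164.5831 Y47.2896
G1 X149.5865 Y37.9038
G1 X132.3454 Y41.8711
M5
G0 X130.2367 Y131.4772
M3 S207
G1 X110.9774 Y13.7240 F2869
G1 X97.5140 Y5.7900
G1 X10.8936 Y137.4161
G1 X55.4611 Y73.3924
M5
G0 X110.0721 Y189.4391
M3 S207
G1 X98.2709 Y179.4741 F2869
G1 X83.7403 Y184.7117
G1 X81.0109 Y199.9143
G1 X92.8121 Y209.8793
G1 X107.3427 Y204.6417
G1 X110.0721 Y189.4391
M5
G0 X0.0000 Y0.0000

viewBox `0 0 171.4701 213.4128` with mm width/height → 1 unit = 1 mm. Flip: y_m = 213.4128 − y_svg.

**Shape 1** — `<polygon>` regular polygon, stroke `#ff8800` → score (S464, F1774). Machine vertices: (132.3454,41.8711) → (122.9596,56.8677) → (126.9269,74.1088) → (141.9235,83.4946) → (159.1646,79.5273) → (168.5504,64.5307) → (164.5831,47.2896) → (149.5865,37.9038) → (132.3454,41.8711). Closed: final G1 returns to the first vertex.

**Shape 2** — `<polyline>` open polyline, stroke `#008000` → engrave (S207, F2869). Machine vertices: (130.2367,131.4772) → (110.9774,13.7240) → (97.5140,5.7900) → (10.8936,137.4161) → (55.4611,73.3924). Open path.

**Shape 3** — `<polygon>` regular polygon, stroke `#008000` → engrave (S207, F2869). Machine vertices: (110.0721,189.4391) → (98.2709,179.4741) → (83.7403,184.7117) → (81.0109,199.9143) → (92.8121,209.8793) → (107.3427,204.6417) → (110.0721,189.4391). Closed: final G1 returns to the first vertex.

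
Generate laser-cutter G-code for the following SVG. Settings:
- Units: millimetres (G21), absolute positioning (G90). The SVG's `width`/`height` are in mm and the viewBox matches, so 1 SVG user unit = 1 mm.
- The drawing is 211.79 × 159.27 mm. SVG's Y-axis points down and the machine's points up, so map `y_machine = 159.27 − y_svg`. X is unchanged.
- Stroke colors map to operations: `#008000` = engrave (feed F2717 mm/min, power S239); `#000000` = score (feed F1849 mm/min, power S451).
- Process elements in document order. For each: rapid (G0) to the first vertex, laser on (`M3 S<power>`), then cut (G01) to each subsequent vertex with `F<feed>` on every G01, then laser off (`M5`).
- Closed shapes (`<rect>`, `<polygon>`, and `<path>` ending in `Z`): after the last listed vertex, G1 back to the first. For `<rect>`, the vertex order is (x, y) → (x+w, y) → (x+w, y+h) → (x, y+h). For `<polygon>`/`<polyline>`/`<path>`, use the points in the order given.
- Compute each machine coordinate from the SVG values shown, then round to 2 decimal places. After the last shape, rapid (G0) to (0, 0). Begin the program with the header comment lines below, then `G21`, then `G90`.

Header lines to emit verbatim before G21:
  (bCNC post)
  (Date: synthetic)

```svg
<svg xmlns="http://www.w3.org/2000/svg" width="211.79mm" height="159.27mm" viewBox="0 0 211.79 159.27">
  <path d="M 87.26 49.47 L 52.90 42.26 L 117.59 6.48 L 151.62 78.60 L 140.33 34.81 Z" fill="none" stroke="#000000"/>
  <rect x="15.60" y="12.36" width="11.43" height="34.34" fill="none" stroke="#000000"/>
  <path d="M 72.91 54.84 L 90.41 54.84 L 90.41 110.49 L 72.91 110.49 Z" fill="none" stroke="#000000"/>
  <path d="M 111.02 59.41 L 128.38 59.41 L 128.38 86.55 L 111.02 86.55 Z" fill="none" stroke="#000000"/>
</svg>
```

Since the viewBox matches the mm dimensions, user units are millimetres directly. The only transform is the Y-flip y_m = 159.27 − y_svg.

Shape 1 is a closed polygon drawn with `<path>`. Its stroke #000000 means score at S451, F1849. After flipping Y the toolpath is (87.26,109.80) → (52.90,117.01) → (117.59,152.79) → (151.62,80.67) → (140.33,124.46) → (87.26,109.80), returning to the start.

Shape 2 is a rectangle drawn with `<rect>`. Its stroke #000000 means score at S451, F1849. After flipping Y the toolpath is (15.60,146.91) → (27.03,146.91) → (27.03,112.57) → (15.60,112.57) → (15.60,146.91), returning to the start.

Shape 3 is a rectangle drawn with `<path>`. Its stroke #000000 means score at S451, F1849. After flipping Y the toolpath is (72.91,104.43) → (90.41,104.43) → (90.41,48.78) → (72.91,48.78) → (72.91,104.43), returning to the start.

Shape 4 is a rectangle drawn with `<path>`. Its stroke #000000 means score at S451, F1849. After flipping Y the toolpath is (111.02,99.86) → (128.38,99.86) → (128.38,72.72) → (111.02,72.72) → (111.02,99.86), returning to the start.

(bCNC post)
(Date: synthetic)
G21
G90
G0 X87.26 Y109.80
M3 S451
G01 X52.90 Y117.01 F1849
G01 X117.59 Y152.79 F1849
G01 X151.62 Y80.67 F1849
G01 X140.33 Y124.46 F1849
G01 X87.26 Y109.80 F1849
M5
G0 X15.60 Y146.91
M3 S451
G01 X27.03 Y146.91 F1849
G01 X27.03 Y112.57 F1849
G01 X15.60 Y112.57 F1849
G01 X15.60 Y146.91 F1849
M5
G0 X72.91 Y104.43
M3 S451
G01 X90.41 Y104.43 F1849
G01 X90.41 Y48.78 F1849
G01 X72.91 Y48.78 F1849
G01 X72.91 Y104.43 F1849
M5
G0 X111.02 Y99.86
M3 S451
G01 X128.38 Y99.86 F1849
G01 X128.38 Y72.72 F1849
G01 X111.02 Y72.72 F1849
G01 X111.02 Y99.86 F1849
M5
G0 X0.00 Y0.00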